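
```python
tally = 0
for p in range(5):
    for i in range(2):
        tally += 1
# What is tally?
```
Trace:
  tally=0
  tally=1, p=0, i=0
  tally=2, p=0, i=1
  tally=3, p=1, i=0
  tally=4, p=1, i=1
  tally=5, p=2, i=0
  tally=6, p=2, i=1
  tally=7, p=3, i=0
  tally=8, p=3, i=1
  tally=9, p=4, i=0
  tally=10, p=4, i=1

Final answer: 10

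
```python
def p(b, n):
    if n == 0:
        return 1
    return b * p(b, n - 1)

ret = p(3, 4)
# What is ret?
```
Call trace:
p(b=3, n=4)
  p(b=3, n=3)
    p(b=3, n=2)
      p(b=3, n=1)
        p(b=3, n=0)
        -> return 1
      -> return 3
    -> return 9
  -> return 27
-> return 81

Final answer: 81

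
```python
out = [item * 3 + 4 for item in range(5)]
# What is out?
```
Trace:
  item=0
  item=1
  item=2
  item=3
  item=4
  out=[4, 7, 10, 13, 16]

Final answer: [4, 7, 10, 13, 16]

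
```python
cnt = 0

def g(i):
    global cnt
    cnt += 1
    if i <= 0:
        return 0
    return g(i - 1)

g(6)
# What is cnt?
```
Call trace:
g(i=6)
  g(i=5)
    g(i=4)
      g(i=3)
        g(i=2)
          g(i=1)
            g(i=0)
            -> return 0
          -> return 0
        -> return 0
      -> return 0
    -> return 0
  -> return 0
-> return 0

cnt is incremented once per call. g is entered once for each i = 6, 5, 4, 3, 2, 1, 0 (the i <= 0 call returns without recursing), i.e. 6 + 1 calls.
cnt = 7

Final answer: 7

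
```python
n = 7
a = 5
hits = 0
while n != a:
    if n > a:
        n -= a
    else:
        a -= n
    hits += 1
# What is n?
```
Trace:
  n=7
  n=7, a=5
  n=7, a=5, hits=0
  n=2, a=5, hits=1
  n=2, a=3, hits=2
  n=2, a=1, hits=3
  n=1, a=1, hits=4

Final answer: 1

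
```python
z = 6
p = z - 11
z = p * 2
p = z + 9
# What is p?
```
Trace:
  z=6
  z=6, p=-5
  z=-10, p=-5
  z=-10, p=-1

Final answer: -1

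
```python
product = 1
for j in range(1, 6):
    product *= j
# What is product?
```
Trace:
  product=1
  product=1, j=1
  product=2, j=2
  product=6, j=3
  product=24, j=4
  product=120, j=5

Final answer: 120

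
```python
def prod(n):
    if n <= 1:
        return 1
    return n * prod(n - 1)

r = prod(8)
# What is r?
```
Call trace:
prod(n=8)
  prod(n=7)
    prod(n=6)
      prod(n=5)
        prod(n=4)
          prod(n=3)
            prod(n=2)
              prod(n=1)
              -> return 1
            -> return 2
          -> return 6
        -> return 24
      -> return 120
    -> return 720
  -> return 5040
-> return 40320

Final answer: 40320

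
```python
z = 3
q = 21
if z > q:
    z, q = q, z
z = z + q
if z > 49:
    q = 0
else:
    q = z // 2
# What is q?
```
Trace:
  z=3
  z=3, q=21
  z=3, q=21
  z=24, q=21
  z=24, q=12

Final answer: 12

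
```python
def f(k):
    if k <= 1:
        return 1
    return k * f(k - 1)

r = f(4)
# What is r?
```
Call trace:
f(k=4)
  f(k=3)
    f(k=2)
      f(k=1)
      -> return 1
    -> return 2
  -> return 6
-> return 24

Final answer: 24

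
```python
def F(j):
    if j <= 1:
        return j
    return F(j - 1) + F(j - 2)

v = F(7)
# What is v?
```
Call trace (a repeated sub-call is expanded the first time; later identical calls just restate its return value):
F(j=7)
  F(j=6)
    F(j=5)
      F(j=4)
        F(j=3)
          F(j=2)
            F(j=1)
            -> return 1
            F(j=0)
            -> return 0
          -> return 1
          F(j=1)
          -> return 1
        -> return 2
        F(j=2) -> return 1  (same call as traced above)
      -> return 3
      F(j=3) -> return 2  (same call as traced above)
    -> return 5
    F(j=4) -> return 3  (same call as traced above)
  -> return 8
  F(j=5) -> return 5  (same call as traced above)
-> return 13

Final answer: 13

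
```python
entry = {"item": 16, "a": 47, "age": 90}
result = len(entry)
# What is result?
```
Trace:
  entry={'item': 16, 'a': 47, 'age': 90}
  entry={'item': 16, 'a': 47, 'age': 90}, result=3

Final answer: 3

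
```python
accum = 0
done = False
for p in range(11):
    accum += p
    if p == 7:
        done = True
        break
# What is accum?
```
Trace:
  accum=0
  accum=0, done=False
  accum=0, done=False, p=0
  accum=1, done=False, p=1
  accum=3, done=False, p=2
  accum=6, done=False, p=3
  accum=10, done=False, p=4
  accum=15, done=False, p=5
  accum=21, done=False, p=6
  accum=28, done=True, p=7

Final answer: 28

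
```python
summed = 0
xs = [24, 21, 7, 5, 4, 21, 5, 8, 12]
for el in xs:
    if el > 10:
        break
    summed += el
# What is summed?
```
Trace:
  summed=0
  summed=0, el=24

Final answer: 0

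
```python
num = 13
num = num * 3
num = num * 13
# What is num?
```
Trace:
  num=13
  num=39
  num=507

Final answer: 507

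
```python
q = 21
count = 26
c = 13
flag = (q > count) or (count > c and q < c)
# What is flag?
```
Trace:
  q=21
  q=21, count=26
  q=21, count=26, c=13
  q=21, count=26, c=13, flag=False

Final answer: False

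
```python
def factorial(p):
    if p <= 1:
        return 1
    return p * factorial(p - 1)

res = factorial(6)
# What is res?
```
Call trace:
factorial(p=6)
  factorial(p=5)
    factorial(p=4)
      factorial(p=3)
        factorial(p=2)
          factorial(p=1)
          -> return 1
        -> return 2
      -> return 6
    -> return 24
  -> return 120
-> return 720

Final answer: 720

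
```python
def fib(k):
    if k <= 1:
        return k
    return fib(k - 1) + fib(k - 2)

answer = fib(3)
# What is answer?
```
Call trace:
fib(k=3)
  fib(k=2)
    fib(k=1)
    -> return 1
    fib(k=0)
    -> return 0
  -> return 1
  fib(k=1)
  -> return 1
-> return 2

Final answer: 2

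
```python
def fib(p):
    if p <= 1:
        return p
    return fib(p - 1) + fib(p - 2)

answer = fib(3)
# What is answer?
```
Call trace:
fib(p=3)
  fib(p=2)
    fib(p=1)
    -> return 1
    fib(p=0)
    -> return 0
  -> return 1
  fib(p=1)
  -> return 1
-> return 2

Final answer: 2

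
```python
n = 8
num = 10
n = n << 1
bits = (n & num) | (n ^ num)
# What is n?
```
Trace:
  n=8
  n=8, num=10
  n=16, num=10
  n=16, num=10, bits=26

Final answer: 16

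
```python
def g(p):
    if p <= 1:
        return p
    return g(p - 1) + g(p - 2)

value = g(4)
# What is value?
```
Call trace (a repeated sub-call is expanded the first time; later identical calls just restate its return value):
g(p=4)
  g(p=3)
    g(p=2)
      g(p=1)
      -> return 1
      g(p=0)
      -> return 0
    -> return 1
    g(p=1)
    -> return 1
  -> return 2
  g(p=2) -> return 1  (same call as traced above)
-> return 3

Final answer: 3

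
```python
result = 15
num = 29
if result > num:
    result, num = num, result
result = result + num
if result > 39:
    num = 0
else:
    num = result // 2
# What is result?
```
Trace:
  result=15
  result=15, num=29
  result=15, num=29
  result=44, num=29
  result=44, num=0

Final answer: 44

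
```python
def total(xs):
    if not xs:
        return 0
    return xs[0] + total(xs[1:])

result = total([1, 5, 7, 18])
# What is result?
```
Call trace:
total(xs=[1, 5, 7, 18])
  total(xs=[5, 7, 18])
    total(xs=[7, 18])
      total(xs=[18])
        total(xs=[])
        -> return 0
      -> return 18
    -> return 25
  -> return 30
-> return 31

Final answer: 31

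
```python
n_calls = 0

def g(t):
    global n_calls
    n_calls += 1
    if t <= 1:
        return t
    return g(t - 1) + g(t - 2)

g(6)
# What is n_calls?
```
Call trace (a repeated sub-call is expanded the first time; later identical calls just restate its return value):
g(t=6)
  g(t=5)
    g(t=4)
      g(t=3)
        g(t=2)
          g(t=1)
          -> return 1
          g(t=0)
          -> return 0
        -> return 1
        g(t=1)
        -> return 1
      -> return 2
      g(t=2) -> return 1  (same call as traced above)
    -> return 3
    g(t=3) -> return 2  (same call as traced above)
  -> return 5
  g(t=4) -> return 3  (same call as traced above)
-> return 8

n_calls is incremented once per call, so count the calls in each subtree. Let C(t) = number of calls made by g(t).
C(0) = C(1) = 1 (base case, no recursion); C(t) = 1 + C(t - 1) + C(t - 2) otherwise.
C(2) = 1 + C(1) + C(0) = 1 + 1 + 1 = 3
C(3) = 1 + C(2) + C(1) = 1 + 3 + 1 = 5
C(4) = 1 + C(3) + C(2) = 1 + 5 + 3 = 9
C(5) = 1 + C(4) + C(3) = 1 + 9 + 5 = 15
C(6) = 1 + C(5) + C(4) = 1 + 15 + 9 = 25
n_calls = C(6) = 25

Final answer: 25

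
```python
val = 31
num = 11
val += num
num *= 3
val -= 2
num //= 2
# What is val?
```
Trace:
  val=31
  val=31, num=11
  val=42, num=11
  val=42, num=33
  val=40, num=33
  val=40, num=16

Final answer: 40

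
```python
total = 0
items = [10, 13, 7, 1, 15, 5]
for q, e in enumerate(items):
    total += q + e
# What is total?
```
Trace:
  total=0
  total=10, q=0, e=10
  total=24, q=1, e=13
  total=33, q=2, e=7
  total=37, q=3, e=1
  total=56, q=4, e=15
  total=66, q=5, e=5

Final answer: 66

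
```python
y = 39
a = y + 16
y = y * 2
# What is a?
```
Trace:
  y=39
  y=39, a=55
  y=78, a=55

Final answer: 55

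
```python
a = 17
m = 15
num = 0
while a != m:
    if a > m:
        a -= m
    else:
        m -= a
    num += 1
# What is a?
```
Trace:
  a=17
  a=17, m=15
  a=17, m=15, num=0
  a=2, m=15, num=1
  a=2, m=13, num=2
  a=2, m=11, num=3
  a=2, m=9, num=4
  a=2, m=7, num=5
  a=2, m=5, num=6
  a=2, m=3, num=7
  a=2, m=1, num=8
  a=1, m=1, num=9

Final answer: 1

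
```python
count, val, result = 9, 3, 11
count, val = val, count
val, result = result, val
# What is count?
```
Trace:
  count=9, val=3, result=11
  count=3, val=9, result=11
  count=3, val=11, result=9

Final answer: 3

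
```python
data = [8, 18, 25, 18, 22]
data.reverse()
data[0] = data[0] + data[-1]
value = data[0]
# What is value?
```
Trace:
  data=[8, 18, 25, 18, 22]
  data=[22, 18, 25, 18, 8]
  data=[30, 18, 25, 18, 8]
  data=[30, 18, 25, 18, 8], value=30

Final answer: 30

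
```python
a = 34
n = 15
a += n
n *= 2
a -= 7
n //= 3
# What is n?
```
Trace:
  a=34
  a=34, n=15
  a=49, n=15
  a=49, n=30
  a=42, n=30
  a=42, n=10

Final answer: 10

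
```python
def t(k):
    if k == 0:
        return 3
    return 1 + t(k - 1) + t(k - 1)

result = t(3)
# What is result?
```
Call trace (a repeated sub-call is expanded the first time; later identical calls just restate its return value):
t(k=3)
  t(k=2)
    t(k=1)
      t(k=0)
      -> return 3
      t(k=0)
      -> return 3
    -> return 7
    t(k=1) -> return 7  (same call as traced above)
  -> return 15
  t(k=2) -> return 15  (same call as traced above)
-> return 31

Final answer: 31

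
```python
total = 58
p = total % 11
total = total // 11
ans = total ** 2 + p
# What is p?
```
Trace:
  total=58
  total=58, p=3
  total=5, p=3
  total=5, p=3, ans=28

Final answer: 3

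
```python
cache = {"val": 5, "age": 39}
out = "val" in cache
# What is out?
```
Trace:
  cache={'val': 5, 'age': 39}
  cache={'val': 5, 'age': 39}, out=True

Final answer: True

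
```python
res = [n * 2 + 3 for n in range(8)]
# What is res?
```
Trace:
  n=0
  n=1
  n=2
  n=3
  n=4
  n=5
  n=6
  n=7
  res=[3, 5, 7, 9, 11, 13, 15, 17]

Final answer: [3, 5, 7, 9, 11, 13, 15, 17]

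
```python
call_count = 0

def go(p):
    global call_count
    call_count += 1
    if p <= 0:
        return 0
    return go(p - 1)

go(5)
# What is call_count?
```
Call trace:
go(p=5)
  go(p=4)
    go(p=3)
      go(p=2)
        go(p=1)
          go(p=0)
          -> return 0
        -> return 0
      -> return 0
    -> return 0
  -> return 0
-> return 0

call_count is incremented once per call. go is entered once for each p = 5, 4, 3, 2, 1, 0 (the p <= 0 call returns without recursing), i.e. 5 + 1 calls.
call_count = 6

Final answer: 6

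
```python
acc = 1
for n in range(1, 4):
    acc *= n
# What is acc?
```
Trace:
  acc=1
  acc=1, n=1
  acc=2, n=2
  acc=6, n=3

Final answer: 6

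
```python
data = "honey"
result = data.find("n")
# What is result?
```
Trace:
  data='honey'
  data='honey', result=2

Final answer: 2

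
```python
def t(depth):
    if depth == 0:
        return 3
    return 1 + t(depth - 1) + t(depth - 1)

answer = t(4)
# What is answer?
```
Call trace (a repeated sub-call is expanded the first time; later identical calls just restate its return value):
t(depth=4)
  t(depth=3)
    t(depth=2)
      t(depth=1)
        t(depth=0)
        -> return 3
        t(depth=0)
        -> return 3
      -> return 7
      t(depth=1) -> return 7  (same call as traced above)
    -> return 15
    t(depth=2) -> return 15  (same call as traced above)
  -> return 31
  t(depth=3) -> return 31  (same call as traced above)
-> return 63

Final answer: 63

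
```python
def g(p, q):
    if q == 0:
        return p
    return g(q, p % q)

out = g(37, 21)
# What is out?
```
Call trace:
g(p=37, q=21)
  g(p=21, q=16)
    g(p=16, q=5)
      g(p=5, q=1)
        g(p=1, q=0)
        -> return 1
      -> return 1
    -> return 1
  -> return 1
-> return 1

Final answer: 1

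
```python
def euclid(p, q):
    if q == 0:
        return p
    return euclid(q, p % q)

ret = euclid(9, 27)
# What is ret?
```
Call trace:
euclid(p=9, q=27)
  euclid(p=27, q=9)
    euclid(p=9, q=0)
    -> return 9
  -> return 9
-> return 9

Final answer: 9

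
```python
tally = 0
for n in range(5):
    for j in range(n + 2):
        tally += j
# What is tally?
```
Trace:
  tally=0
  tally=0, n=0, j=0
  tally=1, n=0, j=1
  tally=1, n=1, j=0
  tally=2, n=1, j=1
  tally=4, n=1, j=2
  tally=4, n=2, j=0
  tally=5, n=2, j=1
  tally=7, n=2, j=2
  tally=10, n=2, j=3
  tally=10, n=3, j=0
  tally=11, n=3, j=1
  tally=13, n=3, j=2
  tally=16, n=3, j=3
  tally=20, n=3, j=4
  tally=20, n=4, j=0
  tally=21, n=4, j=1
  tally=23, n=4, j=2
  tally=26, n=4, j=3
  tally=30, n=4, j=4
  tally=35, n=4, j=5

Final answer: 35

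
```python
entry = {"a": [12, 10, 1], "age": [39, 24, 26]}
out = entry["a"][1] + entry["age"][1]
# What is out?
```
Trace:
  entry={'a': [12, 10, 1], 'age': [39, 24, 26]}
  entry={'a': [12, 10, 1], 'age': [39, 24, 26]}, out=34

Final answer: 34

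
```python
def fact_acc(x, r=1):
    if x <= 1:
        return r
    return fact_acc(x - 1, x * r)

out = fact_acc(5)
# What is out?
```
Call trace:
fact_acc(x=5, r=1)
  fact_acc(x=4, r=5)
    fact_acc(x=3, r=20)
      fact_acc(x=2, r=60)
        fact_acc(x=1, r=120)
        -> return 120
      -> return 120
    -> return 120
  -> return 120
-> return 120

Final answer: 120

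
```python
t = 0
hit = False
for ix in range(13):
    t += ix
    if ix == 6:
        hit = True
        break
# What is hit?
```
Trace:
  t=0
  t=0, hit=False
  t=0, hit=False, ix=0
  t=1, hit=False, ix=1
  t=3, hit=False, ix=2
  t=6, hit=False, ix=3
  t=10, hit=False, ix=4
  t=15, hit=False, ix=5
  t=21, hit=True, ix=6

Final answer: True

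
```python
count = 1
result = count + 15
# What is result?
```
Trace:
  count=1
  count=1, result=16

Final answer: 16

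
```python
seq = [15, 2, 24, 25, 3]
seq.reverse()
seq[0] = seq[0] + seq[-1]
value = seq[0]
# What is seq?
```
Trace:
  seq=[15, 2, 24, 25, 3]
  seq=[3, 25, 24, 2, 15]
  seq=[18, 25, 24, 2, 15]
  seq=[18, 25, 24, 2, 15], value=18

Final answer: [18, 25, 24, 2, 15]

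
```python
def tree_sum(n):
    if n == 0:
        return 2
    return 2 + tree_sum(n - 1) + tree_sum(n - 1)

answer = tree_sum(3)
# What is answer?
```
Call trace (a repeated sub-call is expanded the first time; later identical calls just restate its return value):
tree_sum(n=3)
  tree_sum(n=2)
    tree_sum(n=1)
      tree_sum(n=0)
      -> return 2
      tree_sum(n=0)
      -> return 2
    -> return 6
    tree_sum(n=1) -> return 6  (same call as traced above)
  -> return 14
  tree_sum(n=2) -> return 14  (same call as traced above)
-> return 30

Final answer: 30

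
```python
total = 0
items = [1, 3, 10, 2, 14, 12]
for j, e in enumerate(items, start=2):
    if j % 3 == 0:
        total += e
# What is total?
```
Trace:
  total=0
  total=0, j=2, e=1
  total=3, j=3, e=3
  total=3, j=4, e=10
  total=3, j=5, e=2
  total=17, j=6, e=14
  total=17, j=7, e=12

Final answer: 17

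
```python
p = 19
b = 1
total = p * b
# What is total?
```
Trace:
  p=19
  p=19, b=1
  p=19, b=1, total=19

Final answer: 19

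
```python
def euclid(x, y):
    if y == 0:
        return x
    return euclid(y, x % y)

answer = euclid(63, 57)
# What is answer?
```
Call trace:
euclid(x=63, y=57)
  euclid(x=57, y=6)
    euclid(x=6, y=3)
      euclid(x=3, y=0)
      -> return 3
    -> return 3
  -> return 3
-> return 3

Final answer: 3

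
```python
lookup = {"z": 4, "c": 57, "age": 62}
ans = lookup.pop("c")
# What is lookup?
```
Trace:
  lookup={'z': 4, 'c': 57, 'age': 62}
  lookup={'z': 4, 'age': 62}, ans=57

Final answer: {'z': 4, 'age': 62}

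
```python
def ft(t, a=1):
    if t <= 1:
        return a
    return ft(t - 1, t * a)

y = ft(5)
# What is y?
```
Call trace:
ft(t=5, a=1)
  ft(t=4, a=5)
    ft(t=3, a=20)
      ft(t=2, a=60)
        ft(t=1, a=120)
        -> return 120
      -> return 120
    -> return 120
  -> return 120
-> return 120

Final answer: 120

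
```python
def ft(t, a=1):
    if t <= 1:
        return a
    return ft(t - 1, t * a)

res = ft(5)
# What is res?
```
Call trace:
ft(t=5, a=1)
  ft(t=4, a=5)
    ft(t=3, a=20)
      ft(t=2, a=60)
        ft(t=1, a=120)
        -> return 120
      -> return 120
    -> return 120
  -> return 120
-> return 120

Final answer: 120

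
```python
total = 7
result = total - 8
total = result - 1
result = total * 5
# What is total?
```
Trace:
  total=7
  total=7, result=-1
  total=-2, result=-1
  total=-2, result=-10

Final answer: -2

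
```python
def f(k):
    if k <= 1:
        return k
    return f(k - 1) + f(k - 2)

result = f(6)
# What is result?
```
Call trace (a repeated sub-call is expanded the first time; later identical calls just restate its return value):
f(k=6)
  f(k=5)
    f(k=4)
      f(k=3)
        f(k=2)
          f(k=1)
          -> return 1
          f(k=0)
          -> return 0
        -> return 1
        f(k=1)
        -> return 1
      -> return 2
      f(k=2) -> return 1  (same call as traced above)
    -> return 3
    f(k=3) -> return 2  (same call as traced above)
  -> return 5
  f(k=4) -> return 3  (same call as traced above)
-> return 8

Final answer: 8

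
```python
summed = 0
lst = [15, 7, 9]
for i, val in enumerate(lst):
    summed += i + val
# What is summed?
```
Trace:
  summed=0
  summed=15, i=0, val=15
  summed=23, i=1, val=7
  summed=34, i=2, val=9

Final answer: 34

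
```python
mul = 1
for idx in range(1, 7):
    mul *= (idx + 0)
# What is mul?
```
Trace:
  mul=1
  mul=1, idx=1
  mul=2, idx=2
  mul=6, idx=3
  mul=24, idx=4
  mul=120, idx=5
  mul=720, idx=6

Final answer: 720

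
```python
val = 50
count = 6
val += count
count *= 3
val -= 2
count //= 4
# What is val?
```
Trace:
  val=50
  val=50, count=6
  val=56, count=6
  val=56, count=18
  val=54, count=18
  val=54, count=4

Final answer: 54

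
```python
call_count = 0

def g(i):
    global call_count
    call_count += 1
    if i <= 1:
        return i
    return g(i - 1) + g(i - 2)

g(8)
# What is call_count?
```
Call trace (a repeated sub-call is expanded the first time; later identical calls just restate its return value):
g(i=8)
  g(i=7)
    g(i=6)
      g(i=5)
        g(i=4)
          g(i=3)
            g(i=2)
              g(i=1)
              -> return 1
              g(i=0)
              -> return 0
            -> return 1
            g(i=1)
            -> return 1
          -> return 2
          g(i=2) -> return 1  (same call as traced above)
        -> return 3
        g(i=3) -> return 2  (same call as traced above)
      -> return 5
      g(i=4) -> return 3  (same call as traced above)
    -> return 8
    g(i=5) -> return 5  (same call as traced above)
  -> return 13
  g(i=6) -> return 8  (same call as traced above)
-> return 21

call_count is incremented once per call, so count the calls in each subtree. Let C(i) = number of calls made by g(i).
C(0) = C(1) = 1 (base case, no recursion); C(i) = 1 + C(i - 1) + C(i - 2) otherwise.
C(2) = 1 + C(1) + C(0) = 1 + 1 + 1 = 3
C(3) = 1 + C(2) + C(1) = 1 + 3 + 1 = 5
C(4) = 1 + C(3) + C(2) = 1 + 5 + 3 = 9
C(5) = 1 + C(4) + C(3) = 1 + 9 + 5 = 15
C(6) = 1 + C(5) + C(4) = 1 + 15 + 9 = 25
C(7) = 1 + C(6) + C(5) = 1 + 25 + 15 = 41
C(8) = 1 + C(7) + C(6) = 1 + 41 + 25 = 67
call_count = C(8) = 67

Final answer: 67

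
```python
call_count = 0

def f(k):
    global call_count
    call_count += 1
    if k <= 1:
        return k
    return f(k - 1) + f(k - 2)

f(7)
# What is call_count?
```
Call trace (a repeated sub-call is expanded the first time; later identical calls just restate its return value):
f(k=7)
  f(k=6)
    f(k=5)
      f(k=4)
        f(k=3)
          f(k=2)
            f(k=1)
            -> return 1
            f(k=0)
            -> return 0
          -> return 1
          f(k=1)
          -> return 1
        -> return 2
        f(k=2) -> return 1  (same call as traced above)
      -> return 3
      f(k=3) -> return 2  (same call as traced above)
    -> return 5
    f(k=4) -> return 3  (same call as traced above)
  -> return 8
  f(k=5) -> return 5  (same call as traced above)
-> return 13

call_count is incremented once per call, so count the calls in each subtree. Let C(k) = number of calls made by f(k).
C(0) = C(1) = 1 (base case, no recursion); C(k) = 1 + C(k - 1) + C(k - 2) otherwise.
C(2) = 1 + C(1) + C(0) = 1 + 1 + 1 = 3
C(3) = 1 + C(2) + C(1) = 1 + 3 + 1 = 5
C(4) = 1 + C(3) + C(2) = 1 + 5 + 3 = 9
C(5) = 1 + C(4) + C(3) = 1 + 9 + 5 = 15
C(6) = 1 + C(5) + C(4) = 1 + 15 + 9 = 25
C(7) = 1 + C(6) + C(5) = 1 + 25 + 15 = 41
call_count = C(7) = 41

Final answer: 41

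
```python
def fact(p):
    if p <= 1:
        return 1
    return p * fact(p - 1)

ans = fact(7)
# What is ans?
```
Call trace:
fact(p=7)
  fact(p=6)
    fact(p=5)
      fact(p=4)
        fact(p=3)
          fact(p=2)
            fact(p=1)
            -> return 1
          -> return 2
        -> return 6
      -> return 24
    -> return 120
  -> return 720
-> return 5040

Final answer: 5040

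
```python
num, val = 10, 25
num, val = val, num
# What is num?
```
Trace:
  num=10, val=25
  num=25, val=10

Final answer: 25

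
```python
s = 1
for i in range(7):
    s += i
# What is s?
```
Trace:
  s=1
  s=1, i=0
  s=2, i=1
  s=4, i=2
  s=7, i=3
  s=11, i=4
  s=16, i=5
  s=22, i=6

Final answer: 22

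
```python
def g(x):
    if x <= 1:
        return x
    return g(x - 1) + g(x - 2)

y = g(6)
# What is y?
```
Call trace (a repeated sub-call is expanded the first time; later identical calls just restate its return value):
g(x=6)
  g(x=5)
    g(x=4)
      g(x=3)
        g(x=2)
          g(x=1)
          -> return 1
          g(x=0)
          -> return 0
        -> return 1
        g(x=1)
        -> return 1
      -> return 2
      g(x=2) -> return 1  (same call as traced above)
    -> return 3
    g(x=3) -> return 2  (same call as traced above)
  -> return 5
  g(x=4) -> return 3  (same call as traced above)
-> return 8

Final answer: 8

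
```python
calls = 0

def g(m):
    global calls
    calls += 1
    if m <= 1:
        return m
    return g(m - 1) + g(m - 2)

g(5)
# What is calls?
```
Call trace (a repeated sub-call is expanded the first time; later identical calls just restate its return value):
g(m=5)
  g(m=4)
    g(m=3)
      g(m=2)
        g(m=1)
        -> return 1
        g(m=0)
        -> return 0
      -> return 1
      g(m=1)
      -> return 1
    -> return 2
    g(m=2) -> return 1  (same call as traced above)
  -> return 3
  g(m=3) -> return 2  (same call as traced above)
-> return 5

calls is incremented once per call, so count the calls in each subtree. Let C(m) = number of calls made by g(m).
C(0) = C(1) = 1 (base case, no recursion); C(m) = 1 + C(m - 1) + C(m - 2) otherwise.
C(2) = 1 + C(1) + C(0) = 1 + 1 + 1 = 3
C(3) = 1 + C(2) + C(1) = 1 + 3 + 1 = 5
C(4) = 1 + C(3) + C(2) = 1 + 5 + 3 = 9
C(5) = 1 + C(4) + C(3) = 1 + 9 + 5 = 15
calls = C(5) = 15

Final answer: 15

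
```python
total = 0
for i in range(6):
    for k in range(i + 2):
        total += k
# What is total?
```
Trace:
  total=0
  total=0, i=0, k=0
  total=1, i=0, k=1
  total=1, i=1, k=0
  total=2, i=1, k=1
  total=4, i=1, k=2
  total=4, i=2, k=0
  total=5, i=2, k=1
  total=7, i=2, k=2
  total=10, i=2, k=3
  total=10, i=3, k=0
  total=11, i=3, k=1
  total=13, i=3, k=2
  total=16, i=3, k=3
  total=20, i=3, k=4
  total=20, i=4, k=0
  total=21, i=4, k=1
  total=23, i=4, k=2
  total=26, i=4, k=3
  total=30, i=4, k=4
  total=35, i=4, k=5
  total=35, i=5, k=0
  total=36, i=5, k=1
  total=38, i=5, k=2
  total=41, i=5, k=3
  total=45, i=5, k=4
  total=50, i=5, k=5
  total=56, i=5, k=6

Final answer: 56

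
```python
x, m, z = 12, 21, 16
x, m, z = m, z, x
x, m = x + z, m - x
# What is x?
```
Trace:
  x=12, m=21, z=16
  x=21, m=16, z=12
  x=33, m=-5, z=12

Final answer: 33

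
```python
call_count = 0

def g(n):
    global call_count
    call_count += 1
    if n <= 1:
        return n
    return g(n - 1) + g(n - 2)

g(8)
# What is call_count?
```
Call trace (a repeated sub-call is expanded the first time; later identical calls just restate its return value):
g(n=8)
  g(n=7)
    g(n=6)
      g(n=5)
        g(n=4)
          g(n=3)
            g(n=2)
              g(n=1)
              -> return 1
              g(n=0)
              -> return 0
            -> return 1
            g(n=1)
            -> return 1
          -> return 2
          g(n=2) -> return 1  (same call as traced above)
        -> return 3
        g(n=3) -> return 2  (same call as traced above)
      -> return 5
      g(n=4) -> return 3  (same call as traced above)
    -> return 8
    g(n=5) -> return 5  (same call as traced above)
  -> return 13
  g(n=6) -> return 8  (same call as traced above)
-> return 21

call_count is incremented once per call, so count the calls in each subtree. Let C(n) = number of calls made by g(n).
C(0) = C(1) = 1 (base case, no recursion); C(n) = 1 + C(n - 1) + C(n - 2) otherwise.
C(2) = 1 + C(1) + C(0) = 1 + 1 + 1 = 3
C(3) = 1 + C(2) + C(1) = 1 + 3 + 1 = 5
C(4) = 1 + C(3) + C(2) = 1 + 5 + 3 = 9
C(5) = 1 + C(4) + C(3) = 1 + 9 + 5 = 15
C(6) = 1 + C(5) + C(4) = 1 + 15 + 9 = 25
C(7) = 1 + C(6) + C(5) = 1 + 25 + 15 = 41
C(8) = 1 + C(7) + C(6) = 1 + 41 + 25 = 67
call_count = C(8) = 67

Final answer: 67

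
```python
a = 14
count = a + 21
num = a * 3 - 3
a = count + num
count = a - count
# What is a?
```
Trace:
  a=14
  a=14, count=35
  a=14, count=35, num=39
  a=74, count=35, num=39
  a=74, count=39, num=39

Final answer: 74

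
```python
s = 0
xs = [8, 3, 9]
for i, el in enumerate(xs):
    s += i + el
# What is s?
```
Trace:
  s=0
  s=8, i=0, el=8
  s=12, i=1, el=3
  s=23, i=2, el=9

Final answer: 23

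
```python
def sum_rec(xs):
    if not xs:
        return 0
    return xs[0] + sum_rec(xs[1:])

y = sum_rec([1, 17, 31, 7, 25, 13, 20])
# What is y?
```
Call trace:
sum_rec(xs=[1, 17, 31, 7, 25, 13, 20])
  sum_rec(xs=[17, 31, 7, 25, 13, 20])
    sum_rec(xs=[31, 7, 25, 13, 20])
      sum_rec(xs=[7, 25, 13, 20])
        sum_rec(xs=[25, 13, 20])
          sum_rec(xs=[13, 20])
            sum_rec(xs=[20])
              sum_rec(xs=[])
              -> return 0
            -> return 20
          -> return 33
        -> return 58
      -> return 65
    -> return 96
  -> return 113
-> return 114

Final answer: 114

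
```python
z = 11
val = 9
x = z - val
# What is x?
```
Trace:
  z=11
  z=11, val=9
  z=11, val=9, x=2

Final answer: 2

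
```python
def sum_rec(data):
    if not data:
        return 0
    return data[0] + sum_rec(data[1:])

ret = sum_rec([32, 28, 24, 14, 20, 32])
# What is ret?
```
Call trace:
sum_rec(data=[32, 28, 24, 14, 20, 32])
  sum_rec(data=[28, 24, 14, 20, 32])
    sum_rec(data=[24, 14, 20, 32])
      sum_rec(data=[14, 20, 32])
        sum_rec(data=[20, 32])
          sum_rec(data=[32])
            sum_rec(data=[])
            -> return 0
          -> return 32
        -> return 52
      -> return 66
    -> return 90
  -> return 118
-> return 150

Final answer: 150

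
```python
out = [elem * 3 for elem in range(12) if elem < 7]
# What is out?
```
Trace:
  elem=0
  elem=1
  elem=2
  elem=3
  elem=4
  elem=5
  elem=6
  elem=7
  elem=8
  elem=9
  elem=10
  elem=11
  out=[0, 3, 6, 9, 12, 15, 18]

Final answer: [0, 3, 6, 9, 12, 15, 18]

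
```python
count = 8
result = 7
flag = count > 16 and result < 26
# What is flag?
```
Trace:
  count=8
  count=8, result=7
  count=8, result=7, flag=False

Final answer: False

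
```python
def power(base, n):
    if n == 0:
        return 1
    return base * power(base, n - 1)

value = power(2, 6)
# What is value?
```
Call trace:
power(base=2, n=6)
  power(base=2, n=5)
    power(base=2, n=4)
      power(base=2, n=3)
        power(base=2, n=2)
          power(base=2, n=1)
            power(base=2, n=0)
            -> return 1
          -> return 2
        -> return 4
      -> return 8
    -> return 16
  -> return 32
-> return 64

Final answer: 64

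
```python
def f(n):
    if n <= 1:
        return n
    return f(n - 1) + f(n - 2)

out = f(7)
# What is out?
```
Call trace (a repeated sub-call is expanded the first time; later identical calls just restate its return value):
f(n=7)
  f(n=6)
    f(n=5)
      f(n=4)
        f(n=3)
          f(n=2)
            f(n=1)
            -> return 1
            f(n=0)
            -> return 0
          -> return 1
          f(n=1)
          -> return 1
        -> return 2
        f(n=2) -> return 1  (same call as traced above)
      -> return 3
      f(n=3) -> return 2  (same call as traced above)
    -> return 5
    f(n=4) -> return 3  (same call as traced above)
  -> return 8
  f(n=5) -> return 5  (same call as traced above)
-> return 13

Final answer: 13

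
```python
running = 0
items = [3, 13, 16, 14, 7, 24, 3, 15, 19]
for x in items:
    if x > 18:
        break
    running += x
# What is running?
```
Trace:
  running=0
  running=3, x=3
  running=16, x=13
  running=32, x=16
  running=46, x=14
  running=53, x=7
  running=53, x=24

Final answer: 53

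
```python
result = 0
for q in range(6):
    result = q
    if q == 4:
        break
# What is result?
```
Trace:
  result=0
  result=0, q=0
  result=1, q=1
  result=2, q=2
  result=3, q=3
  result=4, q=4

Final answer: 4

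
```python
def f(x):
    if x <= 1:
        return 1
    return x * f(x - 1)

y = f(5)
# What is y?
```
Call trace:
f(x=5)
  f(x=4)
    f(x=3)
      f(x=2)
        f(x=1)
        -> return 1
      -> return 2
    -> return 6
  -> return 24
-> return 120

Final answer: 120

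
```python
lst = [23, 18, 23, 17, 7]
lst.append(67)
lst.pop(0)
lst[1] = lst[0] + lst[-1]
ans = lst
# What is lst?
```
Trace:
  lst=[23, 18, 23, 17, 7]
  lst=[23, 18, 23, 17, 7, 67]
  lst=[18, 23, 17, 7, 67]
  lst=[18, 85, 17, 7, 67]
  lst=[18, 85, 17, 7, 67], ans=[18, 85, 17, 7, 67]

Final answer: [18, 85, 17, 7, 67]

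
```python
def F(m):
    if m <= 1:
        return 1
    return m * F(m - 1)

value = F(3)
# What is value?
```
Call trace:
F(m=3)
  F(m=2)
    F(m=1)
    -> return 1
  -> return 2
-> return 6

Final answer: 6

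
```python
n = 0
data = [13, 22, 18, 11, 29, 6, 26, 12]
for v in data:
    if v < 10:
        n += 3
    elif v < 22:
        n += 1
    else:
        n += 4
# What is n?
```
Trace:
  n=0
  n=1, v=13
  n=5, v=22
  n=6, v=18
  n=7, v=11
  n=11, v=29
  n=14, v=6
  n=18, v=26
  n=19, v=12

Final answer: 19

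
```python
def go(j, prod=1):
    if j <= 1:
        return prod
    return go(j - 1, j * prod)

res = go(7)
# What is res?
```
Call trace:
go(j=7, prod=1)
  go(j=6, prod=7)
    go(j=5, prod=42)
      go(j=4, prod=210)
        go(j=3, prod=840)
          go(j=2, prod=2520)
            go(j=1, prod=5040)
            -> return 5040
          -> return 5040
        -> return 5040
      -> return 5040
    -> return 5040
  -> return 5040
-> return 5040

Final answer: 5040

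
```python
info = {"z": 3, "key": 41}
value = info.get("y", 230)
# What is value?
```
Trace:
  info={'z': 3, 'key': 41}
  info={'z': 3, 'key': 41}, value=230

Final answer: 230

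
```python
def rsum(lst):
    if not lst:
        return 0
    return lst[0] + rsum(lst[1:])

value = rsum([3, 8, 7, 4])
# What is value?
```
Call trace:
rsum(lst=[3, 8, 7, 4])
  rsum(lst=[8, 7, 4])
    rsum(lst=[7, 4])
      rsum(lst=[4])
        rsum(lst=[])
        -> return 0
      -> return 4
    -> return 11
  -> return 19
-> return 22

Final answer: 22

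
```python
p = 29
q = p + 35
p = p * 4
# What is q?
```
Trace:
  p=29
  p=29, q=64
  p=116, q=64

Final answer: 64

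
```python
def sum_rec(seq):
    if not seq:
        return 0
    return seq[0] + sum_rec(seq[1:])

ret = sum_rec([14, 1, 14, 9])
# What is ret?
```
Call trace:
sum_rec(seq=[14, 1, 14, 9])
  sum_rec(seq=[1, 14, 9])
    sum_rec(seq=[14, 9])
      sum_rec(seq=[9])
        sum_rec(seq=[])
        -> return 0
      -> return 9
    -> return 23
  -> return 24
-> return 38

Final answer: 38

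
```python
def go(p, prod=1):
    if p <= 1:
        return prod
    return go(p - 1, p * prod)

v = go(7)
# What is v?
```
Call trace:
go(p=7, prod=1)
  go(p=6, prod=7)
    go(p=5, prod=42)
      go(p=4, prod=210)
        go(p=3, prod=840)
          go(p=2, prod=2520)
            go(p=1, prod=5040)
            -> return 5040
          -> return 5040
        -> return 5040
      -> return 5040
    -> return 5040
  -> return 5040
-> return 5040

Final answer: 5040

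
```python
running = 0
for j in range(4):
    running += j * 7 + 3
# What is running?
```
Trace:
  running=0
  running=3, j=0
  running=13, j=1
  running=30, j=2
  running=54, j=3

Final answer: 54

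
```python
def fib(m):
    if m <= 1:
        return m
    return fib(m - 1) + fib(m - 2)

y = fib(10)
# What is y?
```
Call trace (a repeated sub-call is expanded the first time; later identical calls just restate its return value):
fib(m=10)
  fib(m=9)
    fib(m=8)
      fib(m=7)
        fib(m=6)
          fib(m=5)
            fib(m=4)
              fib(m=3)
                fib(m=2)
                  fib(m=1)
                  -> return 1
                  fib(m=0)
                  -> return 0
                -> return 1
                fib(m=1)
                -> return 1
              -> return 2
              fib(m=2) -> return 1  (same call as traced above)
            -> return 3
            fib(m=3) -> return 2  (same call as traced above)
          -> return 5
          fib(m=4) -> return 3  (same call as traced above)
        -> return 8
        fib(m=5) -> return 5  (same call as traced above)
      -> return 13
      fib(m=6) -> return 8  (same call as traced above)
    -> return 21
    fib(m=7) -> return 13  (same call as traced above)
  -> return 34
  fib(m=8) -> return 21  (same call as traced above)
-> return 55

Final answer: 55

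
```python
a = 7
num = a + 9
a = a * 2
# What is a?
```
Trace:
  a=7
  a=7, num=16
  a=14, num=16

Final answer: 14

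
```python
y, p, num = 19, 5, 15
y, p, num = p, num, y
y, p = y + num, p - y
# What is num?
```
Trace:
  y=19, p=5, num=15
  y=5, p=15, num=19
  y=24, p=10, num=19

Final answer: 19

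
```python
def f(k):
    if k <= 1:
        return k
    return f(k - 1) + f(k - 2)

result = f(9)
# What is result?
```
Call trace (a repeated sub-call is expanded the first time; later identical calls just restate its return value):
f(k=9)
  f(k=8)
    f(k=7)
      f(k=6)
        f(k=5)
          f(k=4)
            f(k=3)
              f(k=2)
                f(k=1)
                -> return 1
                f(k=0)
                -> return 0
              -> return 1
              f(k=1)
              -> return 1
            -> return 2
            f(k=2) -> return 1  (same call as traced above)
          -> return 3
          f(k=3) -> return 2  (same call as traced above)
        -> return 5
        f(k=4) -> return 3  (same call as traced above)
      -> return 8
      f(k=5) -> return 5  (same call as traced above)
    -> return 13
    f(k=6) -> return 8  (same call as traced above)
  -> return 21
  f(k=7) -> return 13  (same call as traced above)
-> return 34

Final answer: 34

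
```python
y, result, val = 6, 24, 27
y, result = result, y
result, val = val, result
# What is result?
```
Trace:
  y=6, result=24, val=27
  y=24, result=6, val=27
  y=24, result=27, val=6

Final answer: 27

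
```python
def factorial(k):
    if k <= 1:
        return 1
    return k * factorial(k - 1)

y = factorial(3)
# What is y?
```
Call trace:
factorial(k=3)
  factorial(k=2)
    factorial(k=1)
    -> return 1
  -> return 2
-> return 6

Final answer: 6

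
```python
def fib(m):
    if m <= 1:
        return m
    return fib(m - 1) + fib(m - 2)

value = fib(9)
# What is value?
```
Call trace (a repeated sub-call is expanded the first time; later identical calls just restate its return value):
fib(m=9)
  fib(m=8)
    fib(m=7)
      fib(m=6)
        fib(m=5)
          fib(m=4)
            fib(m=3)
              fib(m=2)
                fib(m=1)
                -> return 1
                fib(m=0)
                -> return 0
              -> return 1
              fib(m=1)
              -> return 1
            -> return 2
            fib(m=2) -> return 1  (same call as traced above)
          -> return 3
          fib(m=3) -> return 2  (same call as traced above)
        -> return 5
        fib(m=4) -> return 3  (same call as traced above)
      -> return 8
      fib(m=5) -> return 5  (same call as traced above)
    -> return 13
    fib(m=6) -> return 8  (same call as traced above)
  -> return 21
  fib(m=7) -> return 13  (same call as traced above)
-> return 34

Final answer: 34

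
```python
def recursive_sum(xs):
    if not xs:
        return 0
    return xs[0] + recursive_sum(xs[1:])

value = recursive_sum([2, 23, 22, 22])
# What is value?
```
Call trace:
recursive_sum(xs=[2, 23, 22, 22])
  recursive_sum(xs=[23, 22, 22])
    recursive_sum(xs=[22, 22])
      recursive_sum(xs=[22])
        recursive_sum(xs=[])
        -> return 0
      -> return 22
    -> return 44
  -> return 67
-> return 69

Final answer: 69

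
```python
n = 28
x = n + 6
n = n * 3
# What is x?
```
Trace:
  n=28
  n=28, x=34
  n=84, x=34

Final answer: 34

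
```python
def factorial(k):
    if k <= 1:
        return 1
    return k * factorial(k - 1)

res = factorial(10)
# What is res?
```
Call trace:
factorial(k=10)
  factorial(k=9)
    factorial(k=8)
      factorial(k=7)
        factorial(k=6)
          factorial(k=5)
            factorial(k=4)
              factorial(k=3)
                factorial(k=2)
                  factorial(k=1)
                  -> return 1
                -> return 2
              -> return 6
            -> return 24
          -> return 120
        -> return 720
      -> return 5040
    -> return 40320
  -> return 362880
-> return 3628800

Final answer: 3628800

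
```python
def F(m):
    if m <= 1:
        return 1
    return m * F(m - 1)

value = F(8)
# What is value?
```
Call trace:
F(m=8)
  F(m=7)
    F(m=6)
      F(m=5)
        F(m=4)
          F(m=3)
            F(m=2)
              F(m=1)
              -> return 1
            -> return 2
          -> return 6
        -> return 24
      -> return 120
    -> return 720
  -> return 5040
-> return 40320

Final answer: 40320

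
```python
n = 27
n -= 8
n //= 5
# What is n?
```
Trace:
  n=27
  n=19
  n=3

Final answer: 3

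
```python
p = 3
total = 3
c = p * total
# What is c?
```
Trace:
  p=3
  p=3, total=3
  p=3, total=3, c=9

Final answer: 9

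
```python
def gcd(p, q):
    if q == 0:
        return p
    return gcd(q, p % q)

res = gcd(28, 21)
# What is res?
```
Call trace:
gcd(p=28, q=21)
  gcd(p=21, q=7)
    gcd(p=7, q=0)
    -> return 7
  -> return 7
-> return 7

Final answer: 7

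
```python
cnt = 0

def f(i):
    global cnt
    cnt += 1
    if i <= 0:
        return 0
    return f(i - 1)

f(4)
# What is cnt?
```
Call trace:
f(i=4)
  f(i=3)
    f(i=2)
      f(i=1)
        f(i=0)
        -> return 0
      -> return 0
    -> return 0
  -> return 0
-> return 0

cnt is incremented once per call. f is entered once for each i = 4, 3, 2, 1, 0 (the i <= 0 call returns without recursing), i.e. 4 + 1 calls.
cnt = 5

Final answer: 5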